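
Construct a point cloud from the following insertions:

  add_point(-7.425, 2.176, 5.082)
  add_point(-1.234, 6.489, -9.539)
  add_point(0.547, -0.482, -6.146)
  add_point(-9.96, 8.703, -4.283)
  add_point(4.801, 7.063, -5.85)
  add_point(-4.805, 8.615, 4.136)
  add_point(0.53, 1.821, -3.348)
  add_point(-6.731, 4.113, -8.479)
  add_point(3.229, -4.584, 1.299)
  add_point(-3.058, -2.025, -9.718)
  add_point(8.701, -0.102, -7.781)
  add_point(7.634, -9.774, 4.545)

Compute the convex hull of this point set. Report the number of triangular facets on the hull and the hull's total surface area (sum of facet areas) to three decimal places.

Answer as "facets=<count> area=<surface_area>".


facets=14 area=845.459

Extreme-point indices: [0, 1, 3, 4, 5, 7, 9, 10, 11] — 9 of 12 on the boundary.

Facet areas (half cross-product norm):
  f1: (p9, p11, p10) → 94.7168
  f2: (p1, p9, p10) → 48.9796
  f3: (p0, p5, p3) → 34.5409
  f4: (p0, p5, p11) → 64.8787
  f5: (p0, p9, p3) → 78.9745
  f6: (p0, p9, p11) → 140.7497
  f7: (p4, p11, p10) → 62.4949
  f8: (p4, p5, p11) → 137.0504
  f9: (p4, p1, p10) → 29.1022
  f10: (p4, p5, p3) → 66.6378
  f11: (p4, p1, p3) → 33.3485
  f12: (p7, p9, p3) → 11.6373
  f13: (p7, p1, p3) → 20.5459
  f14: (p7, p1, p9) → 21.8020
Σ area = 845.459

Check V−E+F: 9 − 21 + 14 = 2.


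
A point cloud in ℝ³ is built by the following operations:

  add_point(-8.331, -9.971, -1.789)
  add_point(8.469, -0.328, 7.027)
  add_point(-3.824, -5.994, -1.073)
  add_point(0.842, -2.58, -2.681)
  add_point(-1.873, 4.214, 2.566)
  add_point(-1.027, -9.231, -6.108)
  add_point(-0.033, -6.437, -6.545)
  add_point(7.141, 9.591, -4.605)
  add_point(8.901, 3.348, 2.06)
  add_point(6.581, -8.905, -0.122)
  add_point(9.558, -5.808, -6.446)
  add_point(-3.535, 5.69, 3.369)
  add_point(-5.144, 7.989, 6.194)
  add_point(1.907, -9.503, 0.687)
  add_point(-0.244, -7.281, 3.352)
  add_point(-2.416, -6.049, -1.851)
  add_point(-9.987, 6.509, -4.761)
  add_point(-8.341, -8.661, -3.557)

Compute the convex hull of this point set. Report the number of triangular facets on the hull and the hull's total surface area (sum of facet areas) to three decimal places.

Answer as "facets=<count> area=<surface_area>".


13 of the 18 inputs are extreme points: [0, 1, 5, 6, 7, 8, 9, 10, 12, 13, 14, 16, 17].

Triangle areas on the boundary:
  f1: (p9, p1, p10) → 42.7943
  f2: (p9, p5, p10) → 36.3385
  f3: (p8, p1, p10) → 38.5055
  f4: (p8, p7, p10) → 58.1890
  f5: (p6, p5, p16) → 21.0638
  f6: (p6, p5, p10) → 13.2635
  f7: (p6, p7, p16) → 127.2376
  f8: (p6, p7, p10) → 75.1410
  f9: (p17, p0, p16) → 12.7440
  f10: (p17, p5, p16) → 58.7870
  f11: (p17, p5, p0) → 8.3440
  f12: (p14, p9, p1) → 42.3956
  f13: (p12, p8, p1) → 47.3294
  f14: (p12, p8, p7) → 70.2141
  f15: (p12, p14, p1) → 88.1465
  f16: (p12, p7, p16) → 95.0761
  f17: (p12, p14, p0) → 80.6538
  f18: (p12, p0, p16) → 101.2213
  f19: (p13, p14, p0) → 20.2845
  f20: (p13, p14, p9) → 8.1020
  f21: (p13, p5, p0) → 31.2800
  f22: (p13, p9, p5) → 17.2411
Σ area = 1094.352

Check V−E+F: 13 − 33 + 22 = 2.

facets=22 area=1094.352


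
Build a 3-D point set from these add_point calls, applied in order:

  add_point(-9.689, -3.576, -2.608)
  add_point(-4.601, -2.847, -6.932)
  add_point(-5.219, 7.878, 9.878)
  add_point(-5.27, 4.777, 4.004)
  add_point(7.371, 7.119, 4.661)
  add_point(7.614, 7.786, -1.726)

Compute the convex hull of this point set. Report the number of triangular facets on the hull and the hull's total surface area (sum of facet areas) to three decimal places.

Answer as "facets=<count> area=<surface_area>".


6 of the 6 inputs are extreme points: [0, 1, 2, 3, 4, 5].

Per-facet area ½‖(b−a)×(c−a)‖:
  f1: (p4, p2, p0) → 119.2689
  f2: (p4, p2, p5) → 40.0214
  f3: (p4, p1, p0) → 64.5854
  f4: (p4, p1, p5) → 53.4147
  f5: (p3, p2, p0) → 20.3005
  f6: (p3, p1, p0) → 38.7340
  f7: (p3, p2, p5) → 46.4008
  f8: (p3, p1, p5) → 93.1418
Σ area = 475.868

Euler characteristic 6−12+8 = 2 ✓

facets=8 area=475.868


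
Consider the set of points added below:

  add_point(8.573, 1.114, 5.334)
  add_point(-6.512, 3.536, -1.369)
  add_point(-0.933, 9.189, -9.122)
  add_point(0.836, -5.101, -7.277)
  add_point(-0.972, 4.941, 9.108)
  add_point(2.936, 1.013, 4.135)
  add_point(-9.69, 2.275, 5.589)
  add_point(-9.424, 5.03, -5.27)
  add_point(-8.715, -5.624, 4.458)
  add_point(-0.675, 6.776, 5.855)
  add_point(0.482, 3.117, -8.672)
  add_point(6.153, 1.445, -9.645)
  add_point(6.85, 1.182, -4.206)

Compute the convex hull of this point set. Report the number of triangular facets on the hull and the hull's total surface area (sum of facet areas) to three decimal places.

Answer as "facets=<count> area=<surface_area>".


facets=16 area=875.756

Hull vertices (10/13): indices [0, 2, 3, 4, 6, 7, 8, 9, 10, 11].

Triangle areas on the boundary:
  f1: (p3, p8, p0) → 116.1973
  f2: (p4, p8, p6) → 38.3983
  f3: (p4, p8, p0) → 75.7118
  f4: (p7, p8, p6) → 44.8062
  f5: (p7, p3, p8) → 93.6253
  f6: (p11, p2, p0) → 79.5308
  f7: (p11, p3, p0) → 65.3064
  f8: (p9, p2, p0) → 82.2530
  f9: (p9, p4, p0) → 20.1184
  f10: (p9, p7, p2) → 70.1769
  f11: (p9, p4, p6) → 18.1987
  f12: (p9, p7, p6) → 56.1626
  f13: (p10, p11, p2) → 16.4938
  f14: (p10, p11, p3) → 23.9373
  f15: (p10, p7, p2) → 31.0185
  f16: (p10, p7, p3) → 43.8208
Σ area = 875.756

Euler: V−E+F = 10−24+16 = 2.


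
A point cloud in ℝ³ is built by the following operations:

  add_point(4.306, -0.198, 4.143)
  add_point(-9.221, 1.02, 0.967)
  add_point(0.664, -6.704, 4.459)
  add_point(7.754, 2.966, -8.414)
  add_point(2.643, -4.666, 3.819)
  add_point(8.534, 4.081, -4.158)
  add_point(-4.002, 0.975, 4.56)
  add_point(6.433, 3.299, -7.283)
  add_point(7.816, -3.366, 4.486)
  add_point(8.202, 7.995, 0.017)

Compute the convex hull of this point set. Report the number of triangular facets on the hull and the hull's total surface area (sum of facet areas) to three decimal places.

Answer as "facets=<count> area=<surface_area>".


facets=14 area=494.870

Extreme-point indices: [0, 1, 2, 3, 5, 6, 7, 8, 9] — 9 of 10 on the boundary.

Per-facet area ½‖(b−a)×(c−a)‖:
  f1: (p3, p2, p1) → 111.8297
  f2: (p3, p9, p5) → 6.6632
  f3: (p6, p2, p1) → 25.7384
  f4: (p6, p9, p1) → 40.5369
  f5: (p7, p9, p1) → 78.2645
  f6: (p7, p3, p1) → 5.9646
  f7: (p7, p3, p9) → 6.8923
  f8: (p8, p9, p5) → 32.5693
  f9: (p8, p6, p2) → 35.2503
  f10: (p8, p3, p5) → 21.3861
  f11: (p8, p3, p2) → 55.7905
  f12: (p0, p6, p9) → 40.0333
  f13: (p0, p8, p9) → 22.6093
  f14: (p0, p8, p6) → 11.3416
Σ area = 494.870

Euler characteristic 9−21+14 = 2 ✓


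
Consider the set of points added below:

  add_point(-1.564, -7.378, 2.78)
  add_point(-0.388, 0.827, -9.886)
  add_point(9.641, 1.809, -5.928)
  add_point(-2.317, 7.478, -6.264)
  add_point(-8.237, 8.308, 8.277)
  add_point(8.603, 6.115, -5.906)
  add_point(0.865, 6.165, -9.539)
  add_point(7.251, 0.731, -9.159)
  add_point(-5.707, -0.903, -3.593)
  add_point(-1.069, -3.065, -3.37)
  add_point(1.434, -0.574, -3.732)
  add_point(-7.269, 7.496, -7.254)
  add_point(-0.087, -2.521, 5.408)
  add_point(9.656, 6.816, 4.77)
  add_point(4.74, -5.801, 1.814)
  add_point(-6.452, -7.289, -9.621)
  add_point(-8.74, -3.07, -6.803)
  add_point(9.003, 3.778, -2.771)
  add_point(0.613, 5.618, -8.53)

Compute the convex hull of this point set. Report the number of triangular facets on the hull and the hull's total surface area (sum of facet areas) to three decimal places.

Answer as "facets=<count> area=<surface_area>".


Hull vertices (14/19): indices [0, 1, 2, 3, 4, 5, 6, 7, 11, 12, 13, 14, 15, 16].

Triangle areas on the boundary:
  f1: (p0, p4, p16) → 109.5346
  f2: (p11, p4, p16) → 83.1895
  f3: (p15, p0, p16) → 35.2031
  f4: (p15, p11, p16) → 22.0011
  f5: (p12, p4, p13) → 93.0497
  f6: (p12, p0, p4) → 31.4570
  f7: (p3, p4, p13) → 120.1159
  f8: (p3, p11, p4) → 38.9891
  f9: (p14, p15, p0) → 42.7771
  f10: (p14, p12, p13) → 45.3431
  f11: (p14, p12, p0) → 17.3359
  f12: (p6, p15, p11) → 62.1351
  f13: (p6, p3, p11) → 10.2286
  f14: (p7, p14, p15) → 94.9425
  f15: (p1, p6, p15) → 11.3654
  f16: (p1, p7, p15) → 31.5919
  f17: (p1, p7, p6) → 20.5605
  f18: (p5, p7, p6) → 25.2030
  f19: (p5, p3, p13) → 58.7480
  f20: (p5, p6, p3) → 19.2752
  f21: (p2, p5, p7) → 9.1474
  f22: (p2, p7, p14) → 24.6490
  f23: (p2, p5, p13) → 23.7850
  f24: (p2, p14, p13) → 66.7084
Σ area = 1097.336

Euler characteristic 14−36+24 = 2 ✓

facets=24 area=1097.336


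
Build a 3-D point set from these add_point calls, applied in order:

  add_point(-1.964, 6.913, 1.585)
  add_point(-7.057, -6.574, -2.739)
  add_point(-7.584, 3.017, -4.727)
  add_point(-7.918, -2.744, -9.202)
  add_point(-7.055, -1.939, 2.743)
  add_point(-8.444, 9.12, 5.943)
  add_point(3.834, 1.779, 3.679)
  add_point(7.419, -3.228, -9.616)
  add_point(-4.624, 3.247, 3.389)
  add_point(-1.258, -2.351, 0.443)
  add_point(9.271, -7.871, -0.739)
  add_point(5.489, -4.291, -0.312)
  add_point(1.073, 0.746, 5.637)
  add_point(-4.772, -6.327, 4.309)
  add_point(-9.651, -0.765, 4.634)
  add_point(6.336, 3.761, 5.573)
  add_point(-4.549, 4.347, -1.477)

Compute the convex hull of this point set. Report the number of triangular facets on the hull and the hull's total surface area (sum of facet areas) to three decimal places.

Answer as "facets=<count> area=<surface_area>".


Hull vertices (11/17): indices [0, 1, 2, 3, 5, 7, 10, 12, 13, 14, 15].

Triangle areas on the boundary:
  f1: (p15, p7, p10) → 69.0298
  f2: (p1, p7, p10) → 79.5966
  f3: (p12, p5, p14) → 52.6346
  f4: (p12, p15, p5) → 36.3938
  f5: (p0, p15, p5) → 33.0079
  f6: (p0, p15, p7) → 80.1862
  f7: (p0, p2, p5) → 37.7595
  f8: (p0, p2, p7) → 77.6097
  f9: (p3, p2, p7) → 56.0469
  f10: (p3, p1, p7) → 57.7063
  f11: (p3, p1, p14) → 34.9494
  f12: (p3, p5, p14) → 68.4555
  f13: (p3, p2, p5) → 17.8233
  f14: (p13, p12, p14) → 33.8661
  f15: (p13, p1, p14) → 27.1944
  f16: (p13, p1, p10) → 55.5747
  f17: (p13, p15, p10) → 90.9271
  f18: (p13, p12, p15) → 10.7044
Σ area = 919.466

Check V−E+F: 11 − 27 + 18 = 2.

facets=18 area=919.466


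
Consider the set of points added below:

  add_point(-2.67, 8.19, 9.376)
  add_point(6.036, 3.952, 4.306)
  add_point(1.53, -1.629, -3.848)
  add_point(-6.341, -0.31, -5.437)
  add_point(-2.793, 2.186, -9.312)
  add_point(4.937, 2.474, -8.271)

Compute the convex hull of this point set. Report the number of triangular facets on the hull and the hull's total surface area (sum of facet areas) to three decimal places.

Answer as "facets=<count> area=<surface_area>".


facets=8 area=397.651

Extreme-point indices: [0, 1, 2, 3, 4, 5] — 6 of 6 on the boundary.

Triangle areas on the boundary:
  f1: (p4, p0, p3) → 49.4674
  f2: (p5, p0, p1) → 62.5419
  f3: (p5, p4, p0) → 75.8001
  f4: (p2, p0, p3) → 68.0205
  f5: (p2, p0, p1) → 57.9337
  f6: (p2, p5, p1) → 37.6063
  f7: (p2, p4, p3) → 21.7888
  f8: (p2, p5, p4) → 24.4920
Σ area = 397.651

Check V−E+F: 6 − 12 + 8 = 2.


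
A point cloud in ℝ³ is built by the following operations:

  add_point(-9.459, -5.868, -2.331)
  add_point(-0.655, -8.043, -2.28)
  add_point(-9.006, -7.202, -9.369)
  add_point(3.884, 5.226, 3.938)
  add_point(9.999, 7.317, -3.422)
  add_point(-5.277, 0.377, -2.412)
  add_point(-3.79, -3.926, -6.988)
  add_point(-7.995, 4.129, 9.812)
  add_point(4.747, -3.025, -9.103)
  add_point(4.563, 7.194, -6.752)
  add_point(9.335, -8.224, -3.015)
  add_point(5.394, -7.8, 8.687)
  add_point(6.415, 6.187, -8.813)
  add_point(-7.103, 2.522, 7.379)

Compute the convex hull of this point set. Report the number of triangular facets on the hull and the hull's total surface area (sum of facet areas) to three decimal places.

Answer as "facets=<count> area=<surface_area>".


Hull vertices (12/14): indices [0, 1, 2, 3, 4, 5, 7, 8, 9, 10, 11, 12].

Area of each hull facet:
  f1: (p11, p7, p0) → 130.1136
  f2: (p11, p10, p4) → 96.1248
  f3: (p2, p7, p0) → 28.3950
  f4: (p2, p11, p0) → 57.3484
  f5: (p3, p7, p4) → 27.3848
  f6: (p3, p11, p4) → 62.9602
  f7: (p3, p11, p7) → 91.9305
  f8: (p8, p2, p10) → 62.7431
  f9: (p5, p2, p7) → 49.4565
  f10: (p1, p11, p10) → 57.0375
  f11: (p1, p2, p10) → 38.6442
  f12: (p1, p2, p11) → 25.2118
  f13: (p12, p10, p4) → 50.3522
  f14: (p12, p8, p10) → 38.6945
  f15: (p12, p8, p2) → 59.8921
  f16: (p9, p5, p2) → 63.3079
  f17: (p9, p12, p2) → 29.2988
  f18: (p9, p5, p7) → 78.6881
  f19: (p9, p7, p4) → 66.6436
  f20: (p9, p12, p4) → 9.2718
Σ area = 1123.499

Check V−E+F: 12 − 30 + 20 = 2.

facets=20 area=1123.499


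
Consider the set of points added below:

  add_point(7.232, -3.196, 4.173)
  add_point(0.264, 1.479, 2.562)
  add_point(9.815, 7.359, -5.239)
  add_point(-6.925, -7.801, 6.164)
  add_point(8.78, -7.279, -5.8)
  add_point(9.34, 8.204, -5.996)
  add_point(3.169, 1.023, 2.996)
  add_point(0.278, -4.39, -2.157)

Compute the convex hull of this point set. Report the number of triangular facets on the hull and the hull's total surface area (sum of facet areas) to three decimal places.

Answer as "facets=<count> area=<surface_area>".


Points on the hull: [0, 1, 2, 3, 4, 5, 6, 7] (8 of 8).

Area of each hull facet:
  f1: (p4, p5, p2) → 6.9831
  f2: (p4, p0, p3) → 80.9494
  f3: (p4, p0, p2) → 73.3077
  f4: (p1, p5, p3) → 35.9342
  f5: (p7, p5, p3) → 59.7196
  f6: (p7, p4, p3) → 38.0507
  f7: (p7, p4, p5) → 72.4612
  f8: (p6, p0, p3) → 41.1526
  f9: (p6, p1, p3) → 16.6167
  f10: (p6, p0, p2) → 36.5419
  f11: (p6, p5, p2) → 6.3056
  f12: (p6, p1, p5) → 18.6474
Σ area = 486.670

Euler characteristic 8−18+12 = 2 ✓

facets=12 area=486.670


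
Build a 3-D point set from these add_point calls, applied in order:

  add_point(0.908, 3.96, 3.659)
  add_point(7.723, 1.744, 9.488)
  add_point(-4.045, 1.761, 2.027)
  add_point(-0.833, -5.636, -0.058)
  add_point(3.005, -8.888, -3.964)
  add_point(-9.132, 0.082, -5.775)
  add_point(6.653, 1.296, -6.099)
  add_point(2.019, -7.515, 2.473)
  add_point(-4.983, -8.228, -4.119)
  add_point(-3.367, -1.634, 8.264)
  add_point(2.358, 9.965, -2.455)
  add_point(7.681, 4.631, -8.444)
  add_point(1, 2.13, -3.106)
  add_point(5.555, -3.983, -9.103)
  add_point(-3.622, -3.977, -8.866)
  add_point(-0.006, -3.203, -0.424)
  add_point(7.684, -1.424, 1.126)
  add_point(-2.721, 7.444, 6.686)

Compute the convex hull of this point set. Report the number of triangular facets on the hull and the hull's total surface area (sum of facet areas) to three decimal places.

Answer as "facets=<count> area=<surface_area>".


facets=20 area=968.146

Hull vertices (12/18): indices [1, 4, 5, 7, 8, 9, 10, 11, 13, 14, 16, 17].

Per-facet area ½‖(b−a)×(c−a)‖:
  f1: (p11, p10, p5) → 74.4521
  f2: (p11, p10, p1) → 74.4040
  f3: (p8, p9, p5) → 65.1746
  f4: (p7, p4, p1) → 34.2360
  f5: (p7, p9, p1) → 55.0579
  f6: (p7, p8, p4) → 26.3911
  f7: (p7, p8, p9) → 47.4621
  f8: (p17, p10, p5) → 79.1394
  f9: (p17, p9, p5) → 68.4577
  f10: (p17, p10, p1) → 65.4189
  f11: (p17, p9, p1) → 50.7586
  f12: (p16, p4, p1) → 31.1013
  f13: (p16, p11, p1) → 40.4754
  f14: (p13, p16, p4) → 36.7291
  f15: (p13, p16, p11) → 44.8602
  f16: (p14, p8, p4) → 25.8597
  f17: (p14, p13, p4) → 32.3901
  f18: (p14, p8, p5) → 24.3412
  f19: (p14, p11, p5) → 51.7562
  f20: (p14, p13, p11) → 39.6803
Σ area = 968.146

Check V−E+F: 12 − 30 + 20 = 2.


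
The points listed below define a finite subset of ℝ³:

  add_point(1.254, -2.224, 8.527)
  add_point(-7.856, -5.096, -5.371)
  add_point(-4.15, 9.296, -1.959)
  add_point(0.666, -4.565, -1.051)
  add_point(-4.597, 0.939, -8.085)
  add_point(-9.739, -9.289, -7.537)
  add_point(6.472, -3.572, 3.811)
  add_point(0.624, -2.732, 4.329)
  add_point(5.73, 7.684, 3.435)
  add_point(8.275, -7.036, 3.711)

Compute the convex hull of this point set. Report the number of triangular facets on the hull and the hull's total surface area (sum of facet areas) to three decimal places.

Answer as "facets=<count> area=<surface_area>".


Points on the hull: [0, 2, 4, 5, 8, 9] (6 of 10).

Area of each hull facet:
  f1: (p0, p9, p5) → 99.8060
  f2: (p0, p2, p5) → 154.2152
  f3: (p4, p9, p5) → 109.4504
  f4: (p4, p2, p5) → 41.8420
  f5: (p8, p4, p9) → 121.1534
  f6: (p8, p4, p2) → 57.7362
  f7: (p8, p0, p9) → 58.5595
  f8: (p8, p0, p2) → 68.2583
Σ area = 711.021

Euler characteristic 6−12+8 = 2 ✓

facets=8 area=711.021


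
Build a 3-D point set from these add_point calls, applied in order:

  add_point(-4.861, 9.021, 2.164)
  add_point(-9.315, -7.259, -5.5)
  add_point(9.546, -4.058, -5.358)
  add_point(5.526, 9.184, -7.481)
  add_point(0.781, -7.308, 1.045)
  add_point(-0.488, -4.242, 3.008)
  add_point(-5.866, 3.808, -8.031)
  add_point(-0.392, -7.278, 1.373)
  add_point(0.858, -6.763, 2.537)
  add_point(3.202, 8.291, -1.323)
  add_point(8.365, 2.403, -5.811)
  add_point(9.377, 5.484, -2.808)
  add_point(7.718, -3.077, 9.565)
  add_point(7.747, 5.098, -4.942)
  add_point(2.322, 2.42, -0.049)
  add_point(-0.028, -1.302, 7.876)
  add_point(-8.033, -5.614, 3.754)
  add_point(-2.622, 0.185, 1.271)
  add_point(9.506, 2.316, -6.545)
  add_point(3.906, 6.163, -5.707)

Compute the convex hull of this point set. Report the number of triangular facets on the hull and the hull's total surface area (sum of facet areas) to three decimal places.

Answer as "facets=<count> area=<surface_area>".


Extreme-point indices: [0, 1, 2, 3, 4, 6, 7, 8, 9, 11, 12, 15, 16, 18] — 14 of 20 on the boundary.

Facet areas (half cross-product norm):
  f1: (p6, p2, p1) → 101.8608
  f2: (p6, p0, p1) → 65.8604
  f3: (p6, p0, p3) → 68.8710
  f4: (p4, p2, p1) → 64.0918
  f5: (p4, p12, p2) → 65.9471
  f6: (p11, p12, p2) → 70.4864
  f7: (p16, p0, p1) → 71.1093
  f8: (p18, p6, p2) → 49.9467
  f9: (p18, p6, p3) → 50.1919
  f10: (p18, p11, p2) → 13.7952
  f11: (p18, p11, p3) → 17.1899
  f12: (p9, p0, p12) → 72.0984
  f13: (p9, p11, p12) → 52.5040
  f14: (p9, p0, p3) → 21.5830
  f15: (p9, p11, p3) → 20.5347
  f16: (p15, p0, p12) → 40.1583
  f17: (p15, p16, p12) → 26.5457
  f18: (p15, p16, p0) → 63.0205
  f19: (p8, p4, p12) → 5.2129
  f20: (p8, p16, p12) → 40.8754
  f21: (p7, p8, p4) → 0.9462
  f22: (p7, p8, p16) → 6.6632
  f23: (p7, p4, p1) → 5.4968
  f24: (p7, p16, p1) → 38.0423
Σ area = 1033.032

Euler: V−E+F = 14−36+24 = 2.

facets=24 area=1033.032


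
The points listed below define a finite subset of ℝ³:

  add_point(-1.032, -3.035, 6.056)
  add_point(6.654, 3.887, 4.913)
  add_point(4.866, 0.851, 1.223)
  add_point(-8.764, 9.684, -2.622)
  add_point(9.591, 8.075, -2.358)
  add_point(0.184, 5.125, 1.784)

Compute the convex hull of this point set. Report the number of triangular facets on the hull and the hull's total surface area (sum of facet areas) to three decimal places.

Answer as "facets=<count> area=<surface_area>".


5 of the 6 inputs are extreme points: [0, 1, 2, 3, 4].

Triangle areas on the boundary:
  f1: (p1, p4, p3) → 78.7228
  f2: (p1, p0, p3) → 87.5561
  f3: (p2, p4, p3) → 77.7118
  f4: (p2, p0, p3) → 70.0886
  f5: (p2, p1, p4) → 22.2412
  f6: (p2, p1, p0) → 21.7156
Σ area = 358.036

Check V−E+F: 5 − 9 + 6 = 2.

facets=6 area=358.036


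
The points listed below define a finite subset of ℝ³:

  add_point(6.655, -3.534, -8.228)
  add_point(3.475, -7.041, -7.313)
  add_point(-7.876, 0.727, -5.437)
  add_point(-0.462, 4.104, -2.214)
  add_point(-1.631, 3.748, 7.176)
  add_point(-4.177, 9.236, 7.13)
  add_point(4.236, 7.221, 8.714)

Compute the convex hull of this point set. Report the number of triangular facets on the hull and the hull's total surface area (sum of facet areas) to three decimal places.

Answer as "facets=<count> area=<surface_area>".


facets=10 area=526.364

7 of the 7 inputs are extreme points: [0, 1, 2, 3, 4, 5, 6].

Facet areas (half cross-product norm):
  f1: (p1, p0, p2) → 33.0471
  f2: (p1, p6, p0) → 48.1855
  f3: (p4, p1, p2) → 99.2057
  f4: (p4, p1, p6) → 63.8880
  f5: (p3, p0, p2) → 52.6420
  f6: (p3, p6, p0) → 68.5616
  f7: (p5, p3, p2) → 48.4426
  f8: (p5, p3, p6) → 47.8016
  f9: (p5, p4, p2) → 43.5446
  f10: (p5, p4, p6) → 21.0450
Σ area = 526.364

Check V−E+F: 7 − 15 + 10 = 2.


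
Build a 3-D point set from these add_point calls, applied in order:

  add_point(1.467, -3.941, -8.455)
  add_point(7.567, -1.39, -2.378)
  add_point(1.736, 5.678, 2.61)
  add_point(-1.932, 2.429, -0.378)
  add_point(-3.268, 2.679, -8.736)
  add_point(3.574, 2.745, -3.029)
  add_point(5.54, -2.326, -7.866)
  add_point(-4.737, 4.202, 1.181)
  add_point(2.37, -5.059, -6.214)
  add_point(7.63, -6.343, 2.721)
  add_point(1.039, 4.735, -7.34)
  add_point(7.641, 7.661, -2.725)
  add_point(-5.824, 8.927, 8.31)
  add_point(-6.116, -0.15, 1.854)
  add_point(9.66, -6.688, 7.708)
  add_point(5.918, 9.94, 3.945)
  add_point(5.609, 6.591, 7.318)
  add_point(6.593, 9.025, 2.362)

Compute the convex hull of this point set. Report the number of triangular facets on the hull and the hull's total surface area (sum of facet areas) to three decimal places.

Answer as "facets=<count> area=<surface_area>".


facets=24 area=874.091

Hull vertices (14/18): indices [0, 1, 4, 6, 8, 9, 10, 11, 12, 13, 14, 15, 16, 17].

Area of each hull facet:
  f1: (p12, p14, p13) → 100.2189
  f2: (p12, p4, p13) → 59.5243
  f3: (p8, p14, p13) → 98.0260
  f4: (p16, p15, p14) → 24.4596
  f5: (p16, p12, p14) → 71.6508
  f6: (p16, p12, p15) → 27.8878
  f7: (p0, p4, p13) → 45.9328
  f8: (p0, p8, p13) → 16.7199
  f9: (p9, p8, p14) → 4.3920
  f10: (p6, p0, p4) → 17.4608
  f11: (p6, p0, p8) → 5.6641
  f12: (p6, p9, p8) → 23.4918
  f13: (p6, p9, p14) → 10.5604
  f14: (p17, p15, p14) → 15.9565
  f15: (p17, p11, p14) → 45.3005
  f16: (p17, p11, p15) → 1.5312
  f17: (p10, p6, p4) → 20.7574
  f18: (p10, p6, p11) → 35.7987
  f19: (p10, p11, p15) → 28.2273
  f20: (p10, p12, p15) → 83.6331
  f21: (p10, p12, p4) → 43.7445
  f22: (p1, p11, p14) → 45.7639
  f23: (p1, p6, p14) → 20.7663
  f24: (p1, p6, p11) → 26.6221
Σ area = 874.091

Euler characteristic 14−36+24 = 2 ✓


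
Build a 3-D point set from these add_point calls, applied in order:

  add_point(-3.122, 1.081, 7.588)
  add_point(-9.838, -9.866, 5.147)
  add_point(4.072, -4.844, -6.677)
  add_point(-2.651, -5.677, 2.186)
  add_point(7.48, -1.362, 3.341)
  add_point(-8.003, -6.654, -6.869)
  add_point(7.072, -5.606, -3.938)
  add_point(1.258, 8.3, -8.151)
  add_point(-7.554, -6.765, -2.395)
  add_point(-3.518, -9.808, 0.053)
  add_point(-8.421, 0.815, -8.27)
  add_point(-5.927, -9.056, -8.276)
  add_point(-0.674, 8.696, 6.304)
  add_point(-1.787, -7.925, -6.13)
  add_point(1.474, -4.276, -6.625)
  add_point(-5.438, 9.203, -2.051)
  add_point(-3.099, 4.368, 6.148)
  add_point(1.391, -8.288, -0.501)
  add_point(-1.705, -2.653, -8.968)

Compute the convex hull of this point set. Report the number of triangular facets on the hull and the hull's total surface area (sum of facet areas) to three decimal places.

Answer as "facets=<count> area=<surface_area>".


15 of the 19 inputs are extreme points: [0, 1, 2, 4, 5, 6, 7, 9, 10, 11, 12, 15, 16, 17, 18].

Area of each hull facet:
  f1: (p12, p7, p4) → 91.7009
  f2: (p12, p7, p15) → 42.8366
  f3: (p6, p7, p4) → 64.7200
  f4: (p10, p15, p1) → 93.2913
  f5: (p10, p7, p15) → 47.7494
  f6: (p10, p7, p18) → 42.1566
  f7: (p0, p4, p1) → 74.4140
  f8: (p0, p12, p4) → 46.8734
  f9: (p16, p15, p1) → 74.0142
  f10: (p16, p12, p15) → 23.3001
  f11: (p16, p0, p1) → 16.8577
  f12: (p16, p0, p12) → 5.4698
  f13: (p11, p10, p18) → 29.0386
  f14: (p9, p11, p1) → 32.5904
  f15: (p2, p11, p18) → 24.9903
  f16: (p2, p11, p6) → 16.4567
  f17: (p2, p7, p18) → 37.3981
  f18: (p2, p6, p7) → 25.5815
  f19: (p5, p10, p1) → 43.4490
  f20: (p5, p11, p1) → 20.8395
  f21: (p5, p11, p10) → 10.1859
  f22: (p17, p11, p6) → 37.3844
  f23: (p17, p9, p11) → 22.2859
  f24: (p17, p6, p4) → 29.6693
  f25: (p17, p4, p1) → 56.3446
  f26: (p17, p9, p1) → 12.3372
Σ area = 1021.935

Euler characteristic 15−39+26 = 2 ✓

facets=26 area=1021.935


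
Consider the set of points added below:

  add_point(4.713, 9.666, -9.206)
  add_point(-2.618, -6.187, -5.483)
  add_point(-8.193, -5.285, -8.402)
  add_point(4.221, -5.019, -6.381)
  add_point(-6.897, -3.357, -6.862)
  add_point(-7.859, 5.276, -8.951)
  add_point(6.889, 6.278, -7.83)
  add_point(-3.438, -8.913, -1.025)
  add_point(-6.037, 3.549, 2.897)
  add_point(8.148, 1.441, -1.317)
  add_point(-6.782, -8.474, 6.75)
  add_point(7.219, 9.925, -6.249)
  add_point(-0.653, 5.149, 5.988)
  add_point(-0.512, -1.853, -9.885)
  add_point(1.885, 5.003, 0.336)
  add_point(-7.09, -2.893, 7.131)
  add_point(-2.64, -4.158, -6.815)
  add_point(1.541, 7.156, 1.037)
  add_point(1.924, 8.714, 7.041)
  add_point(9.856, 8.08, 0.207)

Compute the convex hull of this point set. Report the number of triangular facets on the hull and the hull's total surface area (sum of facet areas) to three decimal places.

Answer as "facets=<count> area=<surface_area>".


facets=24 area=1070.328

Extreme-point indices: [0, 2, 3, 5, 6, 7, 8, 9, 10, 11, 13, 15, 18, 19] — 14 of 20 on the boundary.

Per-facet area ½‖(b−a)×(c−a)‖:
  f1: (p5, p15, p2) → 82.9070
  f2: (p3, p7, p2) → 47.2999
  f3: (p10, p7, p2) → 34.9611
  f4: (p10, p15, p2) → 43.1060
  f5: (p10, p3, p7) → 27.6889
  f6: (p18, p10, p19) → 97.0784
  f7: (p18, p10, p15) → 27.1069
  f8: (p13, p5, p2) → 40.6181
  f9: (p13, p3, p2) → 26.6948
  f10: (p9, p10, p19) → 56.5778
  f11: (p9, p10, p3) → 79.5101
  f12: (p8, p5, p15) → 36.5861
  f13: (p8, p18, p15) → 38.4373
  f14: (p8, p18, p5) → 56.4305
  f15: (p6, p13, p3) → 36.4726
  f16: (p6, p9, p19) → 27.0300
  f17: (p6, p9, p3) → 37.2021
  f18: (p11, p6, p19) → 14.2211
  f19: (p11, p18, p19) → 36.1933
  f20: (p0, p13, p5) → 61.2106
  f21: (p0, p6, p13) → 23.4048
  f22: (p0, p11, p6) → 7.0449
  f23: (p0, p18, p5) → 107.8004
  f24: (p0, p11, p18) → 24.7456
Σ area = 1070.328

Euler: V−E+F = 14−36+24 = 2.


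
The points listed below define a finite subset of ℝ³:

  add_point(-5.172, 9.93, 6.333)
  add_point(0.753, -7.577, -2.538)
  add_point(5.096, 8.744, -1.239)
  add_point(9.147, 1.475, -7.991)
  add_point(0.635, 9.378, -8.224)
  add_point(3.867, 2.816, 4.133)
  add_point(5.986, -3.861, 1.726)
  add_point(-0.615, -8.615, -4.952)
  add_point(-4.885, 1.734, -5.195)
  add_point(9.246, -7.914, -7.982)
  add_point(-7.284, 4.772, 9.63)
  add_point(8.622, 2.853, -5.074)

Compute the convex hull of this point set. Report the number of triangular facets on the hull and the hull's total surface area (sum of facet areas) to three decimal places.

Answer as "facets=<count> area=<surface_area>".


12 of the 12 inputs are extreme points: [0, 1, 2, 3, 4, 5, 6, 7, 8, 9, 10, 11].

Per-facet area ½‖(b−a)×(c−a)‖:
  f1: (p7, p4, p9) → 93.1522
  f2: (p1, p7, p10) → 23.6188
  f3: (p1, p7, p9) → 14.9217
  f4: (p8, p7, p10) → 83.6479
  f5: (p8, p7, p4) → 47.7792
  f6: (p6, p1, p10) → 68.1478
  f7: (p6, p1, p9) → 37.5834
  f8: (p0, p2, p4) → 53.1580
  f9: (p0, p8, p10) → 45.7714
  f10: (p0, p8, p4) → 68.8229
  f11: (p3, p4, p9) → 39.5825
  f12: (p3, p2, p4) → 42.8226
  f13: (p5, p6, p10) → 39.3639
  f14: (p5, p0, p10) → 37.5648
  f15: (p5, p0, p2) → 46.4072
  f16: (p11, p5, p6) → 34.8862
  f17: (p11, p6, p9) → 49.1765
  f18: (p11, p3, p9) → 13.9088
  f19: (p11, p3, p2) → 7.2997
  f20: (p11, p5, p2) → 31.4311
Σ area = 879.047

Euler characteristic 12−30+20 = 2 ✓

facets=20 area=879.047


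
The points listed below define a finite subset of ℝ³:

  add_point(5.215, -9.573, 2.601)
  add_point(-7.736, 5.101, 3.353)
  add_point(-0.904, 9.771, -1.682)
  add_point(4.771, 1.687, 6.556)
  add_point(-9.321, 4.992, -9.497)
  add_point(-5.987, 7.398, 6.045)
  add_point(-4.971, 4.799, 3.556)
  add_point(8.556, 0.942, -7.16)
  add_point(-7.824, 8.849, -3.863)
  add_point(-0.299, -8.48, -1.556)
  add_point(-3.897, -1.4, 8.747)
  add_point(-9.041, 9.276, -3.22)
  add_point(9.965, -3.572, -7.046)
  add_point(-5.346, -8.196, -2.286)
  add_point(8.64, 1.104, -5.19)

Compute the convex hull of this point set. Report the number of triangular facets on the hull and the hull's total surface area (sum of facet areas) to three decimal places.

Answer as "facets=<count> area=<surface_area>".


facets=24 area=1016.447

Hull vertices (14/15): indices [0, 1, 2, 3, 4, 5, 7, 8, 9, 10, 11, 12, 13, 14].

Facet areas (half cross-product norm):
  f1: (p13, p12, p4) → 128.5739
  f2: (p7, p12, p4) → 37.8381
  f3: (p7, p2, p4) → 87.3619
  f4: (p0, p13, p10) → 70.2877
  f5: (p8, p2, p4) → 21.9491
  f6: (p1, p5, p10) → 18.0405
  f7: (p1, p13, p4) → 88.0525
  f8: (p1, p13, p10) → 59.5837
  f9: (p3, p5, p10) → 44.0029
  f10: (p3, p0, p10) → 55.3740
  f11: (p3, p5, p2) → 55.1522
  f12: (p3, p0, p12) → 72.2531
  f13: (p9, p13, p12) → 22.4147
  f14: (p9, p0, p12) → 41.8121
  f15: (p9, p0, p13) → 8.7067
  f16: (p11, p8, p4) → 4.7325
  f17: (p11, p1, p4) → 27.5754
  f18: (p11, p1, p5) → 14.6924
  f19: (p11, p5, p2) → 36.5215
  f20: (p11, p8, p2) → 4.0988
  f21: (p14, p7, p12) → 4.6751
  f22: (p14, p3, p12) → 28.5885
  f23: (p14, p7, p2) → 12.6716
  f24: (p14, p3, p2) → 71.4881
Σ area = 1016.447

Euler: V−E+F = 14−36+24 = 2.


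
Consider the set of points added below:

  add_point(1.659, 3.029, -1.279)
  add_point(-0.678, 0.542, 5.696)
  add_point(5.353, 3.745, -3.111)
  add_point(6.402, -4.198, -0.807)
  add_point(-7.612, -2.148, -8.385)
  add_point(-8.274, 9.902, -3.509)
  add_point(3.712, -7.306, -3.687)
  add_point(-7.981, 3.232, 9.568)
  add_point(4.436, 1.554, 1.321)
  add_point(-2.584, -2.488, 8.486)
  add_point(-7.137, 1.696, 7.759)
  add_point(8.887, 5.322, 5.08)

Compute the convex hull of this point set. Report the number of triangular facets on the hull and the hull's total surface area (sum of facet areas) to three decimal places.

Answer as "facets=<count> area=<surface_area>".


Hull vertices (9/12): indices [2, 3, 4, 5, 6, 7, 9, 10, 11].

Facet areas (half cross-product norm):
  f1: (p7, p11, p5) → 124.5412
  f2: (p4, p7, p5) → 95.1851
  f3: (p2, p11, p5) → 64.4676
  f4: (p2, p4, p5) → 88.4643
  f5: (p2, p4, p6) → 72.2231
  f6: (p9, p7, p11) → 55.7430
  f7: (p9, p4, p6) → 94.6259
  f8: (p3, p2, p11) → 37.4256
  f9: (p3, p2, p6) → 19.4858
  f10: (p3, p9, p11) → 70.6848
  f11: (p3, p9, p6) → 32.4832
  f12: (p10, p4, p7) → 11.6618
  f13: (p10, p9, p7) → 6.4371
  f14: (p10, p9, p4) → 51.6716
Σ area = 825.100

Euler: V−E+F = 9−21+14 = 2.

facets=14 area=825.100


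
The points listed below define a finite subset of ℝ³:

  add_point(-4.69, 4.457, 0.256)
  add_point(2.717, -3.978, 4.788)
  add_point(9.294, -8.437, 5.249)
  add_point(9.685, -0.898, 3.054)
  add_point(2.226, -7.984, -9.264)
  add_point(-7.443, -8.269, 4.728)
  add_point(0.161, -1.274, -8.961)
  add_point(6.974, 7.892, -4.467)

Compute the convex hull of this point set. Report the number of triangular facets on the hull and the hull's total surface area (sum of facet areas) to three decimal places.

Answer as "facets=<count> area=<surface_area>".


Hull vertices (8/8): indices [0, 1, 2, 3, 4, 5, 6, 7].

Facet areas (half cross-product norm):
  f1: (p4, p7, p3) → 91.9332
  f2: (p2, p4, p5) → 119.6586
  f3: (p2, p4, p3) → 61.3636
  f4: (p0, p7, p3) → 75.5974
  f5: (p1, p0, p5) → 63.7962
  f6: (p1, p0, p3) → 46.4503
  f7: (p1, p2, p5) → 36.8423
  f8: (p1, p2, p3) → 26.8701
  f9: (p6, p4, p7) → 35.5561
  f10: (p6, p0, p7) → 66.2934
  f11: (p6, p4, p5) → 58.7175
  f12: (p6, p0, p5) → 81.3157
Σ area = 764.394

Euler characteristic 8−18+12 = 2 ✓

facets=12 area=764.394


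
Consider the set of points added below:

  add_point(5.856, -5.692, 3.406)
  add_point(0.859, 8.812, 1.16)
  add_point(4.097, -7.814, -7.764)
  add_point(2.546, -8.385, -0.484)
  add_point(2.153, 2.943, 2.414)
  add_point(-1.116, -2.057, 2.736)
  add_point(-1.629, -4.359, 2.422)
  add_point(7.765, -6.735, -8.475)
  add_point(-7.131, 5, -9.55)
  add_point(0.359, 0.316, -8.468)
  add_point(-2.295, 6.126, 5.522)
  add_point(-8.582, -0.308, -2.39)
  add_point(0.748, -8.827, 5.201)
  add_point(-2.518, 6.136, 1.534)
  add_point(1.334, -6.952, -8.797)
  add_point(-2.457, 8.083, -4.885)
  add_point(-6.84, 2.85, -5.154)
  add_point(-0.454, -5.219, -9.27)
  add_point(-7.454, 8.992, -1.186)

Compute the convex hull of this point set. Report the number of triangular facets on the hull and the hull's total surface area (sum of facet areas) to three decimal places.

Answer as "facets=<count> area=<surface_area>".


Hull vertices (14/19): indices [0, 1, 2, 3, 7, 8, 9, 10, 11, 12, 14, 15, 17, 18].

Triangle areas on the boundary:
  f1: (p8, p18, p11) → 37.0093
  f2: (p3, p12, p7) → 8.1975
  f3: (p10, p18, p11) → 41.7095
  f4: (p10, p12, p11) → 82.3037
  f5: (p14, p12, p11) → 86.2733
  f6: (p15, p8, p18) → 22.8363
  f7: (p0, p12, p7) → 35.1324
  f8: (p0, p10, p12) → 45.2003
  f9: (p17, p8, p7) → 37.1643
  f10: (p17, p14, p7) → 5.9061
  f11: (p17, p8, p11) → 49.9746
  f12: (p17, p14, p11) → 11.0881
  f13: (p2, p3, p7) → 13.3327
  f14: (p2, p14, p7) → 4.2158
  f15: (p2, p3, p12) → 2.1428
  f16: (p2, p14, p12) → 20.4817
  f17: (p9, p8, p7) → 10.6322
  f18: (p9, p15, p7) → 26.2555
  f19: (p9, p15, p8) → 29.7952
  f20: (p1, p0, p10) → 43.6194
  f21: (p1, p10, p18) → 24.8038
  f22: (p1, p15, p18) → 21.5411
  f23: (p1, p15, p7) → 63.6299
  f24: (p1, p0, p7) → 93.6284
Σ area = 816.874

Euler: V−E+F = 14−36+24 = 2.

facets=24 area=816.874


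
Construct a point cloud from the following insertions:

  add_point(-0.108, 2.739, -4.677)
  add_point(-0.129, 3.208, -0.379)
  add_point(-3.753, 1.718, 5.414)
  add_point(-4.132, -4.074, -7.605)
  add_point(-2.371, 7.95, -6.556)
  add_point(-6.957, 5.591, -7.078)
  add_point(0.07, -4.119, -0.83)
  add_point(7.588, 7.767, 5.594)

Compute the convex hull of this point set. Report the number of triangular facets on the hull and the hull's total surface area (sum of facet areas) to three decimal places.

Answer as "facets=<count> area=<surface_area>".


Hull vertices (7/8): indices [0, 2, 3, 4, 5, 6, 7].

Facet areas (half cross-product norm):
  f1: (p2, p6, p7) → 60.0818
  f2: (p2, p4, p5) → 34.3724
  f3: (p2, p4, p7) → 83.3457
  f4: (p3, p4, p5) → 25.6386
  f5: (p3, p2, p5) → 64.8892
  f6: (p3, p2, p6) → 34.9918
  f7: (p0, p4, p7) → 40.9046
  f8: (p0, p3, p4) → 22.9794
  f9: (p0, p6, p7) → 54.1138
  f10: (p0, p3, p6) → 28.2688
Σ area = 449.586

Euler: V−E+F = 7−15+10 = 2.

facets=10 area=449.586


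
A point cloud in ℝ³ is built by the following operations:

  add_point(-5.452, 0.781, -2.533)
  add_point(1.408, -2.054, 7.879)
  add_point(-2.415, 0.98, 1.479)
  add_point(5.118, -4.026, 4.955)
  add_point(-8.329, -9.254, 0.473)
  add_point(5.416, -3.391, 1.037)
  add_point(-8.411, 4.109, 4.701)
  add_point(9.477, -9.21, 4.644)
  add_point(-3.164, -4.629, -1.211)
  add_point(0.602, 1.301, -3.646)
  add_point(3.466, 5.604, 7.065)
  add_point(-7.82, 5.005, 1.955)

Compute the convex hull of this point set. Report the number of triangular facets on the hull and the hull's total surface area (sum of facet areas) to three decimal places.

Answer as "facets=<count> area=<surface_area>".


Extreme-point indices: [0, 1, 4, 5, 6, 7, 8, 9, 10, 11] — 10 of 12 on the boundary.

Facet areas (half cross-product norm):
  f1: (p1, p4, p6) → 76.6891
  f2: (p1, p4, p7) → 79.9013
  f3: (p1, p10, p6) → 45.5711
  f4: (p1, p10, p7) → 41.2053
  f5: (p0, p9, p4) → 30.9371
  f6: (p8, p4, p7) → 49.4338
  f7: (p8, p9, p7) → 54.4281
  f8: (p8, p9, p4) → 7.3318
  f9: (p11, p10, p6) → 17.9633
  f10: (p11, p10, p9) → 58.5794
  f11: (p11, p0, p9) → 18.5059
  f12: (p11, p4, p6) → 20.6615
  f13: (p11, p0, p4) → 34.1202
  f14: (p5, p9, p7) → 6.8852
  f15: (p5, p10, p7) → 39.3269
  f16: (p5, p10, p9) → 43.5287
Σ area = 625.069

Euler characteristic 10−24+16 = 2 ✓

facets=16 area=625.069


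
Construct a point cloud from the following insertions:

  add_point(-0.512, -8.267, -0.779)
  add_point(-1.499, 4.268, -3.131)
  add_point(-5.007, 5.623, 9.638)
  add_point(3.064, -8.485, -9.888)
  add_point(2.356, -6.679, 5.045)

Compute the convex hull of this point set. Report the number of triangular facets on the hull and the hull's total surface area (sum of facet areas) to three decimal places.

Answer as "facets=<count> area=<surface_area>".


Points on the hull: [0, 1, 2, 3, 4] (5 of 5).

Per-facet area ½‖(b−a)×(c−a)‖:
  f1: (p1, p0, p2) → 85.0030
  f2: (p1, p0, p3) → 62.1442
  f3: (p4, p0, p2) → 48.7085
  f4: (p4, p0, p3) → 24.5880
  f5: (p4, p1, p2) → 86.5001
  f6: (p4, p1, p3) → 94.5821
Σ area = 401.526

Check V−E+F: 5 − 9 + 6 = 2.

facets=6 area=401.526


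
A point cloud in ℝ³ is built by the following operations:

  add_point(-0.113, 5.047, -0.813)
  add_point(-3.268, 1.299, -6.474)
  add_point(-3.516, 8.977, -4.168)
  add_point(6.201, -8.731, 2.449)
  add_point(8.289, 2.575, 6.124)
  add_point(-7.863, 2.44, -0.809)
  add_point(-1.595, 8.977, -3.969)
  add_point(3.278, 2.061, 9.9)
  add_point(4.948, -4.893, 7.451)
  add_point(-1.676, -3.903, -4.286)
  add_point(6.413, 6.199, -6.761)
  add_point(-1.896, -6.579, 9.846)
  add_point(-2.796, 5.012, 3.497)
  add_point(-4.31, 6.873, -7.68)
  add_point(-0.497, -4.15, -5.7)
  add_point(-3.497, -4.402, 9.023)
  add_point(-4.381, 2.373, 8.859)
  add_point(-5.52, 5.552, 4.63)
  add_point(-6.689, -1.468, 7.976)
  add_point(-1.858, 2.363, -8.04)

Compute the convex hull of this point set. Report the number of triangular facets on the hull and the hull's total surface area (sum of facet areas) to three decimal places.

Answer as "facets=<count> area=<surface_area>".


facets=30 area=888.060

Hull vertices (17/20): indices [1, 2, 3, 4, 5, 6, 7, 8, 9, 10, 11, 13, 14, 16, 17, 18, 19].

Per-facet area ½‖(b−a)×(c−a)‖:
  f1: (p8, p3, p4) → 25.1011
  f2: (p8, p11, p3) → 22.8668
  f3: (p10, p3, p4) → 81.4067
  f4: (p10, p14, p3) → 71.6468
  f5: (p10, p14, p19) → 32.0209
  f6: (p1, p14, p19) → 7.1056
  f7: (p9, p11, p3) → 62.7189
  f8: (p9, p14, p3) → 10.6080
  f9: (p9, p1, p5) → 21.6414
  f10: (p9, p1, p14) → 5.4459
  f11: (p7, p8, p4) → 22.7356
  f12: (p7, p8, p11) → 27.9994
  f13: (p7, p16, p11) → 34.2824
  f14: (p6, p10, p4) → 60.0624
  f15: (p6, p7, p4) → 48.6504
  f16: (p13, p10, p19) → 23.6552
  f17: (p13, p2, p5) → 17.5982
  f18: (p13, p6, p2) → 3.8704
  f19: (p13, p6, p10) → 22.3927
  f20: (p13, p1, p5) → 21.2919
  f21: (p13, p1, p19) → 6.0615
  f22: (p18, p16, p11) → 16.1957
  f23: (p18, p9, p5) → 46.0941
  f24: (p18, p9, p11) → 48.3675
  f25: (p17, p7, p16) → 19.7060
  f26: (p17, p6, p7) → 53.2587
  f27: (p17, p6, p2) → 9.2606
  f28: (p17, p2, p5) → 27.8973
  f29: (p17, p18, p5) → 26.1108
  f30: (p17, p18, p16) → 12.0078
Σ area = 888.060

Euler: V−E+F = 17−45+30 = 2.


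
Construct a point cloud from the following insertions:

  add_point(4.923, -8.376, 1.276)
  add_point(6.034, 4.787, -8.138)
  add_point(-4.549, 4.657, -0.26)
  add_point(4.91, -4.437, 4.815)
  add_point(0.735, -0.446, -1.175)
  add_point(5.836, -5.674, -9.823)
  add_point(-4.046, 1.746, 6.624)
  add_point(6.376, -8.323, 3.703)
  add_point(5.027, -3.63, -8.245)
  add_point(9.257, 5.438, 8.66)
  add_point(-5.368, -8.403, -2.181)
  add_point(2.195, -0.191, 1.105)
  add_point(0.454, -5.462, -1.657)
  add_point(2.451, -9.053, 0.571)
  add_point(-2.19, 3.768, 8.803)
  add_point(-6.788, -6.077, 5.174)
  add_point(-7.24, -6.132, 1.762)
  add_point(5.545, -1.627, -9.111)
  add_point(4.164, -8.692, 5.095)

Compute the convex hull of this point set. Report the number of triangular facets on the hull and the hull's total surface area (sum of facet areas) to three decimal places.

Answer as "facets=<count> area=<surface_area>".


Extreme-point indices: [0, 1, 2, 5, 6, 7, 9, 10, 13, 14, 15, 16, 17, 18] — 14 of 19 on the boundary.

Facet areas (half cross-product norm):
  f1: (p10, p5, p13) → 47.5170
  f2: (p10, p18, p13) → 15.5800
  f3: (p10, p2, p16) → 27.2040
  f4: (p1, p5, p9) → 88.9200
  f5: (p1, p2, p9) → 101.6993
  f6: (p14, p18, p9) → 79.4853
  f7: (p14, p2, p9) → 53.0506
  f8: (p7, p5, p9) → 101.5498
  f9: (p7, p18, p9) → 19.5421
  f10: (p7, p18, p13) → 6.2908
  f11: (p15, p10, p16) → 5.5844
  f12: (p15, p10, p18) → 42.7405
  f13: (p15, p14, p18) → 63.3397
  f14: (p15, p2, p16) → 19.2848
  f15: (p17, p10, p5) → 28.4699
  f16: (p17, p1, p5) → 1.9737
  f17: (p17, p10, p2) → 86.8742
  f18: (p17, p1, p2) → 42.9104
  f19: (p0, p5, p13) → 15.1159
  f20: (p0, p7, p13) → 2.6485
  f21: (p0, p7, p5) → 10.0319
  f22: (p6, p14, p2) → 12.1266
  f23: (p6, p15, p2) → 30.9998
  f24: (p6, p15, p14) → 8.5228
Σ area = 911.462

Euler: V−E+F = 14−36+24 = 2.

facets=24 area=911.462
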